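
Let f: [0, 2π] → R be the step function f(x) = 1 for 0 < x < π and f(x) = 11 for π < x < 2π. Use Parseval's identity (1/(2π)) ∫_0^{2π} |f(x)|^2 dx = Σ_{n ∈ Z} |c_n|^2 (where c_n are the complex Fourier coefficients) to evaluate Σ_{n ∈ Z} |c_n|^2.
Σ |c_n|^2 = 61

Parseval equates the L^2 energy of f (normalised by 1/(2π)) with the ℓ^2 sum of its Fourier coefficients: (1/(2π)) ∫_0^{2π} |f|^2 = Σ |c_n|^2.
Compute the left side: (1/(2π)) [∫_0^π 1^2 dx + ∫_π^{2π} 11^2 dx] = (1/(2π)) · (1π + 121π) = (1 + 121)/2 = 61.
So Σ_{n ∈ Z} |c_n|^2 = 61.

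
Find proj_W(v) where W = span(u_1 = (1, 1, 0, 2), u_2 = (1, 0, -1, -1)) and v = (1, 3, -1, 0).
proj_W(v) = (30/17, 14/17, -16/17, 12/17)

Set up U = [u_1 | ... | u_2] ∈ R^(4×2). The projector onto W = col(U) is P = U (U^T U)^(-1) U^T.
Compute U^T U =
  [6, -1]
  [-1, 3],
and U^T v = (4, 2).
Solve U^T U · c = U^T v for the coefficients: c = (14/17, 16/17). The projection is proj_W(v) = U c.
Check: (v - proj_W(v)) · u_1 = 0  (should be 0).
Check: (v - proj_W(v)) · u_2 = 0  (should be 0).
Result: proj_W(v) = (30/17, 14/17, -16/17, 12/17).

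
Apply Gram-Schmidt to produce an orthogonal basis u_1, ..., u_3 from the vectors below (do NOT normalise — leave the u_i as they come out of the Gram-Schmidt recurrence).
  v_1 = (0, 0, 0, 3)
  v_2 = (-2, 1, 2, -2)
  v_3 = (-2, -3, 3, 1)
Orthogonal basis:
  u_1 = (0, 0, 0, 3)
  u_2 = (-2, 1, 2, 0)
  u_3 = (-4/9, -34/9, 13/9, 0)

Apply the Gram-Schmidt recurrence
  u_1 = v_1
  u_i = v_i − Σ_{j<i} ((v_i · u_j) / (u_j · u_j)) · u_j.

Step by step this gives:
  u_1 = (0, 0, 0, 3)
  u_2 = (-2, 1, 2, 0)
  u_3 = (-4/9, -34/9, 13/9, 0)

Orthogonality check:
  u_2 · u_1 = 0 (should be 0)
  u_3 · u_1 = 0 (should be 0)
  u_3 · u_2 = 0 (should be 0)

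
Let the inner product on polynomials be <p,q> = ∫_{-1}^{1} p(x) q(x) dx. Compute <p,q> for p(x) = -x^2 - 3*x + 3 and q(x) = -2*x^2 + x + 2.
<p,q> = 82/15

Expand the product: p(x)·q(x) = 2*x^4 + 5*x^3 - 11*x^2 - 3*x + 6.
∫_{-1}^{1} of each monomial x^k gives [2/(k+1) if k even, 0 if k odd]. Integrating term-by-term (or equivalently evaluating the antiderivative F(x) = 2*x^5/5 + 5*x^4/4 - 11*x^3/3 - 3*x^2/2 + 6*x at the endpoints):
  F(1) − F(−1) = 149/60 − (-179/60) = 82/15.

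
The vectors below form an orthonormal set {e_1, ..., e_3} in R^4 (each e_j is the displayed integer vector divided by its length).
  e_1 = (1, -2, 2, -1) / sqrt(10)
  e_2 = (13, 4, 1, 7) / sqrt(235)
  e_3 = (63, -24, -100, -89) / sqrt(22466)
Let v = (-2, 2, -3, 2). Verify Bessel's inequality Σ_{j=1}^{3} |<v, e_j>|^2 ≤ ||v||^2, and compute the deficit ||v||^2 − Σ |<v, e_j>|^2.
Σ |<v, e_j>|^2 = 4763/239; ||v||^2 = 21; deficit = 256/239

Write each e_j = u_j / sqrt(<u_j, u_j>) where u_j is the displayed integer vector. Then <v, e_j> = <v, u_j> / sqrt(<u_j, u_j>), so |<v, e_j>|^2 = <v, u_j>^2 / <u_j, u_j>.
Coefficients: <v, e_1> = -14/sqrt(10), <v, e_2> = -7/sqrt(235), <v, e_3> = -52/sqrt(22466).
Square and sum: Σ |<v, e_j>|^2 = 4763/239.
Compute ||v||^2 = v·v = 21.
Deficit = 21 − 4763/239 = 256/239 ≥ 0, confirming Bessel's inequality. (The deficit equals ||v − Σ <v,e_j> e_j||^2, the squared distance from v to span{e_j}.)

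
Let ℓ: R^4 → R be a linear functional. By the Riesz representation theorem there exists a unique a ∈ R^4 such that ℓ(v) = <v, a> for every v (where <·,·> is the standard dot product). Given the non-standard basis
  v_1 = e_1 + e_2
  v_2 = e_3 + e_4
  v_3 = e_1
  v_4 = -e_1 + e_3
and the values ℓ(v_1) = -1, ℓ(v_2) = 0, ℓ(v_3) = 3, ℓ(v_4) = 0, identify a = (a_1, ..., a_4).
a = (3, -4, 3, -3)

Write a = (a_1, ..., a_4) in the standard basis. For each basis vector v_i, ℓ(v_i) = <v_i, a> is a linear equation in the a_j's. Collect the n equations into a matrix system V a = ℓ, where row i of V is v_i (expressed in the standard basis). Since V is invertible (lower-triangular with 1s on the diagonal, up to permutation), solve by back-substitution:
  V =
[[1, 1, 0, 0],
 [0, 0, 1, 1],
 [1, 0, 0, 0],
 [-1, 0, 1, 0]]
  V a = (-1, 0, 3, 0)
Solving gives a = (3, -4, 3, -3).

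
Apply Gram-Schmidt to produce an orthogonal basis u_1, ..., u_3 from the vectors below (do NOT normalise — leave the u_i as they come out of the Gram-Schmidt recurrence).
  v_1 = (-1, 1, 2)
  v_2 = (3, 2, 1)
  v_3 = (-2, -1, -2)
Orthogonal basis:
  u_1 = (-1, 1, 2)
  u_2 = (19/6, 11/6, 2/3)
  u_3 = (-27/83, 63/83, -45/83)

Apply the Gram-Schmidt recurrence
  u_1 = v_1
  u_i = v_i − Σ_{j<i} ((v_i · u_j) / (u_j · u_j)) · u_j.

Step by step this gives:
  u_1 = (-1, 1, 2)
  u_2 = (19/6, 11/6, 2/3)
  u_3 = (-27/83, 63/83, -45/83)

Orthogonality check:
  u_2 · u_1 = 0 (should be 0)
  u_3 · u_1 = 0 (should be 0)
  u_3 · u_2 = 0 (should be 0)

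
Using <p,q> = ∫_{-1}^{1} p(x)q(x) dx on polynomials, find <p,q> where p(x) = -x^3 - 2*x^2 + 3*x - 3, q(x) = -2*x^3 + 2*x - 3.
<p,q> = 818/35

Expand the product: p(x)·q(x) = 2*x^6 + 4*x^5 - 8*x^4 + 5*x^3 + 12*x^2 - 15*x + 9.
∫_{-1}^{1} of each monomial x^k gives [2/(k+1) if k even, 0 if k odd]. Integrating term-by-term (or equivalently evaluating the antiderivative F(x) = 2*x^7/7 + 2*x^6/3 - 8*x^5/5 + 5*x^4/4 + 4*x^3 - 15*x^2/2 + 9*x at the endpoints):
  F(1) − F(−1) = 2563/420 − (-7253/420) = 818/35.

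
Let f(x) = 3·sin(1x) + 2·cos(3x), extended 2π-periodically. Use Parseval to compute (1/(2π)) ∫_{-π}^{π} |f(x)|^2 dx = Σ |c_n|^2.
Σ |c_n|^2 = 13/2

Expand |f|^2 and use orthogonality of {sin(nx), cos(mx)} on [-π, π]:
  ∫_{-π}^{π} sin(nx)^2 dx = π, ∫ cos(mx)^2 dx = π, and cross terms integrate to 0.
So ∫_{-π}^{π} f(x)^2 dx = 3^2 · π + 2^2 · π = (9 + 4)π.
Divide by 2π: (9 + 4)/2 = 13/2.
By Parseval, this equals Σ |c_n|^2.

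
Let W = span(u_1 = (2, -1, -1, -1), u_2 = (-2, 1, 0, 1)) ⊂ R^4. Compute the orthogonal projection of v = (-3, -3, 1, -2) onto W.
proj_W(v) = (-1/3, 1/6, 1, 1/6)

Set up U = [u_1 | ... | u_2] ∈ R^(4×2). The projector onto W = col(U) is P = U (U^T U)^(-1) U^T.
Compute U^T U =
  [7, -6]
  [-6, 6],
and U^T v = (-2, 1).
Solve U^T U · c = U^T v for the coefficients: c = (-1, -5/6). The projection is proj_W(v) = U c.
Check: (v - proj_W(v)) · u_1 = 0  (should be 0).
Check: (v - proj_W(v)) · u_2 = 0  (should be 0).
Result: proj_W(v) = (-1/3, 1/6, 1, 1/6).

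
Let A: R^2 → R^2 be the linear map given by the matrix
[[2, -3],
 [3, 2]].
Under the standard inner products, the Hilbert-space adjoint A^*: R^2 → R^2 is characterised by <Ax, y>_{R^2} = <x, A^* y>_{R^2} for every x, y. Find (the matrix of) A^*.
A^* = A^T =
[[2, 3],
 [-3, 2]]

For real matrices with standard dot products, the defining identity <Ax, y> = <x, A^* y> gives (Ax)^T y = x^T (A^*) y, i.e. x^T A^T y = x^T (A^*) y. Since this holds for all x, y, we must have A^* = A^T. Therefore
A^* =
[[2, 3],
 [-3, 2]].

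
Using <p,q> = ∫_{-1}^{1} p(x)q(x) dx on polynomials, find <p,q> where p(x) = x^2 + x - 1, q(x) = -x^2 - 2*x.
<p,q> = -16/15

Expand the product: p(x)·q(x) = -x^4 - 3*x^3 - x^2 + 2*x.
∫_{-1}^{1} of each monomial x^k gives [2/(k+1) if k even, 0 if k odd]. Integrating term-by-term (or equivalently evaluating the antiderivative F(x) = -x^5/5 - 3*x^4/4 - x^3/3 + x^2 at the endpoints):
  F(1) − F(−1) = -17/60 − (47/60) = -16/15.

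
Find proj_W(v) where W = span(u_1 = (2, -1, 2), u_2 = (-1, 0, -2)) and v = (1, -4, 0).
proj_W(v) = (7/3, -8/3, -2/3)

Set up U = [u_1 | ... | u_2] ∈ R^(3×2). The projector onto W = col(U) is P = U (U^T U)^(-1) U^T.
Compute U^T U =
  [9, -6]
  [-6, 5],
and U^T v = (6, -1).
Solve U^T U · c = U^T v for the coefficients: c = (8/3, 3). The projection is proj_W(v) = U c.
Check: (v - proj_W(v)) · u_1 = 0  (should be 0).
Check: (v - proj_W(v)) · u_2 = 0  (should be 0).
Result: proj_W(v) = (7/3, -8/3, -2/3).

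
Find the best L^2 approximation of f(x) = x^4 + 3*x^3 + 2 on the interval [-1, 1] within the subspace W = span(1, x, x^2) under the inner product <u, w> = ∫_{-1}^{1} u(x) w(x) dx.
g(x) = 6*x^2/7 + 9*x/5 + 67/35

The best approximation g ∈ W is the orthogonal projection of f onto W. Writing g = a_0 + a_1 x + a_2 x^2, the coefficients solve the normal equations G · a = b where
  G_{ij} = <φ_i, φ_j> and b_i = <f, φ_i>, with φ_0 = 1, φ_1 = x, φ_2 = x^2.
G =
  [2, 0, 2/3]
  [0, 2/3, 0]
  [2/3, 0, 2/5],
b = (22/5, 6/5, 34/21).
Solving gives a_0 = 67/35, a_1 = 9/5, a_2 = 6/7, so
  g(x) = 6*x^2/7 + 9*x/5 + 67/35.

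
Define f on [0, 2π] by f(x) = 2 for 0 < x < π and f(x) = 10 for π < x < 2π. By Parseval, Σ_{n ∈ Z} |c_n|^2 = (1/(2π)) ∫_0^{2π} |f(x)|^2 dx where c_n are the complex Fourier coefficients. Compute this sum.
Σ |c_n|^2 = 52

Parseval equates the L^2 energy of f (normalised by 1/(2π)) with the ℓ^2 sum of its Fourier coefficients: (1/(2π)) ∫_0^{2π} |f|^2 = Σ |c_n|^2.
Compute the left side: (1/(2π)) [∫_0^π 2^2 dx + ∫_π^{2π} 10^2 dx] = (1/(2π)) · (4π + 100π) = (4 + 100)/2 = 52.
So Σ_{n ∈ Z} |c_n|^2 = 52.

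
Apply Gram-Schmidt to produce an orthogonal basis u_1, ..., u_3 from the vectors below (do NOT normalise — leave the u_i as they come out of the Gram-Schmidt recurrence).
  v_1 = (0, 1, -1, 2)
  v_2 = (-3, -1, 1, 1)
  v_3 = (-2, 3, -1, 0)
Orthogonal basis:
  u_1 = (0, 1, -1, 2)
  u_2 = (-3, -1, 1, 1)
  u_3 = (-3/2, 5/2, -1/2, -3/2)

Apply the Gram-Schmidt recurrence
  u_1 = v_1
  u_i = v_i − Σ_{j<i} ((v_i · u_j) / (u_j · u_j)) · u_j.

Step by step this gives:
  u_1 = (0, 1, -1, 2)
  u_2 = (-3, -1, 1, 1)
  u_3 = (-3/2, 5/2, -1/2, -3/2)

Orthogonality check:
  u_2 · u_1 = 0 (should be 0)
  u_3 · u_1 = 0 (should be 0)
  u_3 · u_2 = 0 (should be 0)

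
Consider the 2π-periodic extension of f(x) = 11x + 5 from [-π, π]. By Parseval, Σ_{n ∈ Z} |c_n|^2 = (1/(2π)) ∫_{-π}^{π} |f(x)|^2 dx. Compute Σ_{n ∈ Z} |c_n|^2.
Σ |c_n|^2 = 121π^2/3 + 25

Expand and integrate term by term over [-π, π]:
  ∫ (11x)^2 dx = 121·(2π^3/3); ∫ 2·11·(5)·x dx = 0 (odd integrand); ∫ 5^2 dx = 25·2π.
So (1/(2π)) ∫_{-π}^{π} (11x + 5)^2 dx = 121π^2/3 + 25 = 121π^2/3 + 25.
Parseval ⇒ Σ |c_n|^2 = 121π^2/3 + 25.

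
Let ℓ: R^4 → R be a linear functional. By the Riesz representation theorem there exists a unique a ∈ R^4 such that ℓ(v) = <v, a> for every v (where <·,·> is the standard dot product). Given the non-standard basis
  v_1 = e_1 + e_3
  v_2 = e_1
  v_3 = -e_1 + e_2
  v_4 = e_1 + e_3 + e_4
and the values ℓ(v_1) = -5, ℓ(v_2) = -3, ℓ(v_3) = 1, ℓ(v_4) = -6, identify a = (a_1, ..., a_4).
a = (-3, -2, -2, -1)

Write a = (a_1, ..., a_4) in the standard basis. For each basis vector v_i, ℓ(v_i) = <v_i, a> is a linear equation in the a_j's. Collect the n equations into a matrix system V a = ℓ, where row i of V is v_i (expressed in the standard basis). Since V is invertible (lower-triangular with 1s on the diagonal, up to permutation), solve by back-substitution:
  V =
[[1, 0, 1, 0],
 [1, 0, 0, 0],
 [-1, 1, 0, 0],
 [1, 0, 1, 1]]
  V a = (-5, -3, 1, -6)
Solving gives a = (-3, -2, -2, -1).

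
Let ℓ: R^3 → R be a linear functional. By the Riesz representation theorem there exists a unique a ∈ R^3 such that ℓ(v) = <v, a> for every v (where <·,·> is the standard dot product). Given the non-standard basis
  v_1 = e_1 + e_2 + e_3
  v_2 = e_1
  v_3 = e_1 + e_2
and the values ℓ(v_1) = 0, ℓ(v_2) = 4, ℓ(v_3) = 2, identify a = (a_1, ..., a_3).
a = (4, -2, -2)

Write a = (a_1, ..., a_3) in the standard basis. For each basis vector v_i, ℓ(v_i) = <v_i, a> is a linear equation in the a_j's. Collect the n equations into a matrix system V a = ℓ, where row i of V is v_i (expressed in the standard basis). Since V is invertible (lower-triangular with 1s on the diagonal, up to permutation), solve by back-substitution:
  V =
[[1, 1, 1],
 [1, 0, 0],
 [1, 1, 0]]
  V a = (0, 4, 2)
Solving gives a = (4, -2, -2).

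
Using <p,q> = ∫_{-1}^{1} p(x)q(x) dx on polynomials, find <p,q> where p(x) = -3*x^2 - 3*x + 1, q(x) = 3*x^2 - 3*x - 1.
<p,q> = 22/5

Expand the product: p(x)·q(x) = -9*x^4 + 15*x^2 - 1.
∫_{-1}^{1} of each monomial x^k gives [2/(k+1) if k even, 0 if k odd]. Integrating term-by-term (or equivalently evaluating the antiderivative F(x) = -9*x^5/5 + 5*x^3 - x at the endpoints):
  F(1) − F(−1) = 11/5 − (-11/5) = 22/5.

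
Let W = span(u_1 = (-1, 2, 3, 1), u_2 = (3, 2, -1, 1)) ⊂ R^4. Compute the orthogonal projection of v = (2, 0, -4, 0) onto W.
proj_W(v) = (19/7, -4/7, -23/7, -2/7)

Set up U = [u_1 | ... | u_2] ∈ R^(4×2). The projector onto W = col(U) is P = U (U^T U)^(-1) U^T.
Compute U^T U =
  [15, -1]
  [-1, 15],
and U^T v = (-14, 10).
Solve U^T U · c = U^T v for the coefficients: c = (-25/28, 17/28). The projection is proj_W(v) = U c.
Check: (v - proj_W(v)) · u_1 = 0  (should be 0).
Check: (v - proj_W(v)) · u_2 = 0  (should be 0).
Result: proj_W(v) = (19/7, -4/7, -23/7, -2/7).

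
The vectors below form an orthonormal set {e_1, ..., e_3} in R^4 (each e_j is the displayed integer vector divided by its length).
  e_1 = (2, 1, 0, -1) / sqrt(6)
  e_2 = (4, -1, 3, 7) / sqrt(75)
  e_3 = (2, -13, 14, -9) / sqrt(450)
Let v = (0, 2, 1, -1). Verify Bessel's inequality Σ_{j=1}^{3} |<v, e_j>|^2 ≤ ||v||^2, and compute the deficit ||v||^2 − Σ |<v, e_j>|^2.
Σ |<v, e_j>|^2 = 2; ||v||^2 = 6; deficit = 4

Write each e_j = u_j / sqrt(<u_j, u_j>) where u_j is the displayed integer vector. Then <v, e_j> = <v, u_j> / sqrt(<u_j, u_j>), so |<v, e_j>|^2 = <v, u_j>^2 / <u_j, u_j>.
Coefficients: <v, e_1> = 3/sqrt(6), <v, e_2> = -6/sqrt(75), <v, e_3> = -3/sqrt(450).
Square and sum: Σ |<v, e_j>|^2 = 2.
Compute ||v||^2 = v·v = 6.
Deficit = 6 − 2 = 4 ≥ 0, confirming Bessel's inequality. (The deficit equals ||v − Σ <v,e_j> e_j||^2, the squared distance from v to span{e_j}.)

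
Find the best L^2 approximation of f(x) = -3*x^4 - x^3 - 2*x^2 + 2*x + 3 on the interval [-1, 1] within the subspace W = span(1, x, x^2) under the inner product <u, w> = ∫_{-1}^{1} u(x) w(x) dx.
g(x) = -32*x^2/7 + 7*x/5 + 114/35

The best approximation g ∈ W is the orthogonal projection of f onto W. Writing g = a_0 + a_1 x + a_2 x^2, the coefficients solve the normal equations G · a = b where
  G_{ij} = <φ_i, φ_j> and b_i = <f, φ_i>, with φ_0 = 1, φ_1 = x, φ_2 = x^2.
G =
  [2, 0, 2/3]
  [0, 2/3, 0]
  [2/3, 0, 2/5],
b = (52/15, 14/15, 12/35).
Solving gives a_0 = 114/35, a_1 = 7/5, a_2 = -32/7, so
  g(x) = -32*x^2/7 + 7*x/5 + 114/35.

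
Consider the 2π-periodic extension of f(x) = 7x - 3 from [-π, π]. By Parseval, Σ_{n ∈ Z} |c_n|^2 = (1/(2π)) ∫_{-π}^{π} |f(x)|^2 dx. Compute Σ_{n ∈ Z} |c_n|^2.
Σ |c_n|^2 = 49π^2/3 + 9

Expand and integrate term by term over [-π, π]:
  ∫ (7x)^2 dx = 49·(2π^3/3); ∫ 2·7·(-3)·x dx = 0 (odd integrand); ∫ (-3)^2 dx = 9·2π.
So (1/(2π)) ∫_{-π}^{π} (7x - 3)^2 dx = 49π^2/3 + 9 = 49π^2/3 + 9.
Parseval ⇒ Σ |c_n|^2 = 49π^2/3 + 9.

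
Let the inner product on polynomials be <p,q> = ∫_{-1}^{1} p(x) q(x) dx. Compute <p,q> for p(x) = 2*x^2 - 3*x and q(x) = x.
<p,q> = -2

Expand the product: p(x)·q(x) = 2*x^3 - 3*x^2.
∫_{-1}^{1} of each monomial x^k gives [2/(k+1) if k even, 0 if k odd]. Integrating term-by-term (or equivalently evaluating the antiderivative F(x) = x^4/2 - x^3 at the endpoints):
  F(1) − F(−1) = -1/2 − (3/2) = -2.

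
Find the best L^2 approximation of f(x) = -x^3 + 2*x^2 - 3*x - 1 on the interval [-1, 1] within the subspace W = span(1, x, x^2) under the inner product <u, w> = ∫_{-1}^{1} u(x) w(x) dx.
g(x) = 2*x^2 - 18*x/5 - 1

The best approximation g ∈ W is the orthogonal projection of f onto W. Writing g = a_0 + a_1 x + a_2 x^2, the coefficients solve the normal equations G · a = b where
  G_{ij} = <φ_i, φ_j> and b_i = <f, φ_i>, with φ_0 = 1, φ_1 = x, φ_2 = x^2.
G =
  [2, 0, 2/3]
  [0, 2/3, 0]
  [2/3, 0, 2/5],
b = (-2/3, -12/5, 2/15).
Solving gives a_0 = -1, a_1 = -18/5, a_2 = 2, so
  g(x) = 2*x^2 - 18*x/5 - 1.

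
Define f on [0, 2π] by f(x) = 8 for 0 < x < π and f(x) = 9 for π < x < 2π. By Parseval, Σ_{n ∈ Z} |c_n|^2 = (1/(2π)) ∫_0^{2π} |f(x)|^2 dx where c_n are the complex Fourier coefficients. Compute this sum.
Σ |c_n|^2 = 145/2

Parseval equates the L^2 energy of f (normalised by 1/(2π)) with the ℓ^2 sum of its Fourier coefficients: (1/(2π)) ∫_0^{2π} |f|^2 = Σ |c_n|^2.
Compute the left side: (1/(2π)) [∫_0^π 8^2 dx + ∫_π^{2π} 9^2 dx] = (1/(2π)) · (64π + 81π) = (64 + 81)/2 = 145/2.
So Σ_{n ∈ Z} |c_n|^2 = 145/2.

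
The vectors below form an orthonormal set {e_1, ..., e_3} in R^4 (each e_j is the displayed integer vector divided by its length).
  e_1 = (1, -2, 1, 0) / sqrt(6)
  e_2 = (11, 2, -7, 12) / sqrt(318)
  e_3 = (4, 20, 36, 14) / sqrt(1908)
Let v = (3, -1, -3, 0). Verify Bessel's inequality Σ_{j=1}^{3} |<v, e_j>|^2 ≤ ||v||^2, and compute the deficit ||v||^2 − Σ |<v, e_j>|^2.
Σ |<v, e_j>|^2 = 146/9; ||v||^2 = 19; deficit = 25/9

Write each e_j = u_j / sqrt(<u_j, u_j>) where u_j is the displayed integer vector. Then <v, e_j> = <v, u_j> / sqrt(<u_j, u_j>), so |<v, e_j>|^2 = <v, u_j>^2 / <u_j, u_j>.
Coefficients: <v, e_1> = 2/sqrt(6), <v, e_2> = 52/sqrt(318), <v, e_3> = -116/sqrt(1908).
Square and sum: Σ |<v, e_j>|^2 = 146/9.
Compute ||v||^2 = v·v = 19.
Deficit = 19 − 146/9 = 25/9 ≥ 0, confirming Bessel's inequality. (The deficit equals ||v − Σ <v,e_j> e_j||^2, the squared distance from v to span{e_j}.)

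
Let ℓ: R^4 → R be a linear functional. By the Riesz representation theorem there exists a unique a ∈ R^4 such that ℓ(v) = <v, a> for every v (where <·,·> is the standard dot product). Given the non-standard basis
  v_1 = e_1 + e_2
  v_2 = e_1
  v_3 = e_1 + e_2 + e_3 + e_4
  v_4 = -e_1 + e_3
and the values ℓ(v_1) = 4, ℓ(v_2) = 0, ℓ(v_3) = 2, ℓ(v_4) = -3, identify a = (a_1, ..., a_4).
a = (0, 4, -3, 1)

Write a = (a_1, ..., a_4) in the standard basis. For each basis vector v_i, ℓ(v_i) = <v_i, a> is a linear equation in the a_j's. Collect the n equations into a matrix system V a = ℓ, where row i of V is v_i (expressed in the standard basis). Since V is invertible (lower-triangular with 1s on the diagonal, up to permutation), solve by back-substitution:
  V =
[[1, 1, 0, 0],
 [1, 0, 0, 0],
 [1, 1, 1, 1],
 [-1, 0, 1, 0]]
  V a = (4, 0, 2, -3)
Solving gives a = (0, 4, -3, 1).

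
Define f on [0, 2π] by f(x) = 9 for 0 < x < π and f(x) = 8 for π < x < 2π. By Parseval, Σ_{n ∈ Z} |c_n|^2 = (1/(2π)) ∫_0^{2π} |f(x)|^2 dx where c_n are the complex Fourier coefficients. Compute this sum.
Σ |c_n|^2 = 145/2

Parseval equates the L^2 energy of f (normalised by 1/(2π)) with the ℓ^2 sum of its Fourier coefficients: (1/(2π)) ∫_0^{2π} |f|^2 = Σ |c_n|^2.
Compute the left side: (1/(2π)) [∫_0^π 9^2 dx + ∫_π^{2π} 8^2 dx] = (1/(2π)) · (81π + 64π) = (81 + 64)/2 = 145/2.
So Σ_{n ∈ Z} |c_n|^2 = 145/2.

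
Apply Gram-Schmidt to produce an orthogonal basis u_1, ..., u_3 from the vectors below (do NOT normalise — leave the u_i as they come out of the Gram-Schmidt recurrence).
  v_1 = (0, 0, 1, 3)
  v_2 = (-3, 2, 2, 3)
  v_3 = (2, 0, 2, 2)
Orthogonal basis:
  u_1 = (0, 0, 1, 3)
  u_2 = (-3, 2, 9/10, -3/10)
  u_3 = (134/139, 96/139, 210/139, -70/139)

Apply the Gram-Schmidt recurrence
  u_1 = v_1
  u_i = v_i − Σ_{j<i} ((v_i · u_j) / (u_j · u_j)) · u_j.

Step by step this gives:
  u_1 = (0, 0, 1, 3)
  u_2 = (-3, 2, 9/10, -3/10)
  u_3 = (134/139, 96/139, 210/139, -70/139)

Orthogonality check:
  u_2 · u_1 = 0 (should be 0)
  u_3 · u_1 = 0 (should be 0)
  u_3 · u_2 = 0 (should be 0)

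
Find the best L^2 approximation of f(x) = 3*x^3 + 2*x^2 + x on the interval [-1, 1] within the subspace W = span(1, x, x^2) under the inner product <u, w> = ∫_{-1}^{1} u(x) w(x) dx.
g(x) = 2*x^2 + 14*x/5

The best approximation g ∈ W is the orthogonal projection of f onto W. Writing g = a_0 + a_1 x + a_2 x^2, the coefficients solve the normal equations G · a = b where
  G_{ij} = <φ_i, φ_j> and b_i = <f, φ_i>, with φ_0 = 1, φ_1 = x, φ_2 = x^2.
G =
  [2, 0, 2/3]
  [0, 2/3, 0]
  [2/3, 0, 2/5],
b = (4/3, 28/15, 4/5).
Solving gives a_0 = 0, a_1 = 14/5, a_2 = 2, so
  g(x) = 2*x^2 + 14*x/5.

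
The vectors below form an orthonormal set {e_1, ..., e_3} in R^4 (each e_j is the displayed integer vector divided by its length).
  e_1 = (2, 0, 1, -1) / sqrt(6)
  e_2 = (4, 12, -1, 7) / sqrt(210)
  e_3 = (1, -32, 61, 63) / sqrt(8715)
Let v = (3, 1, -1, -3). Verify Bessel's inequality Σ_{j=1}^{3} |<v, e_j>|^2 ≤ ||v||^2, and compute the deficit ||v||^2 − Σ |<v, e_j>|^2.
Σ |<v, e_j>|^2 = 1633/83; ||v||^2 = 20; deficit = 27/83

Write each e_j = u_j / sqrt(<u_j, u_j>) where u_j is the displayed integer vector. Then <v, e_j> = <v, u_j> / sqrt(<u_j, u_j>), so |<v, e_j>|^2 = <v, u_j>^2 / <u_j, u_j>.
Coefficients: <v, e_1> = 8/sqrt(6), <v, e_2> = 4/sqrt(210), <v, e_3> = -279/sqrt(8715).
Square and sum: Σ |<v, e_j>|^2 = 1633/83.
Compute ||v||^2 = v·v = 20.
Deficit = 20 − 1633/83 = 27/83 ≥ 0, confirming Bessel's inequality. (The deficit equals ||v − Σ <v,e_j> e_j||^2, the squared distance from v to span{e_j}.)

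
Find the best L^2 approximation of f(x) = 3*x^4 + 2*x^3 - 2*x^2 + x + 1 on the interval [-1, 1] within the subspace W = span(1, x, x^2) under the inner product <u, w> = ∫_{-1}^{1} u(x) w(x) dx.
g(x) = 4*x^2/7 + 11*x/5 + 26/35

The best approximation g ∈ W is the orthogonal projection of f onto W. Writing g = a_0 + a_1 x + a_2 x^2, the coefficients solve the normal equations G · a = b where
  G_{ij} = <φ_i, φ_j> and b_i = <f, φ_i>, with φ_0 = 1, φ_1 = x, φ_2 = x^2.
G =
  [2, 0, 2/3]
  [0, 2/3, 0]
  [2/3, 0, 2/5],
b = (28/15, 22/15, 76/105).
Solving gives a_0 = 26/35, a_1 = 11/5, a_2 = 4/7, so
  g(x) = 4*x^2/7 + 11*x/5 + 26/35.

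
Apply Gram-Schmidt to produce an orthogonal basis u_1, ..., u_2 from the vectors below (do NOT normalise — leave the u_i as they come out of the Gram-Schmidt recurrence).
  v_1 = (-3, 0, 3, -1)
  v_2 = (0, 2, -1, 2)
Orthogonal basis:
  u_1 = (-3, 0, 3, -1)
  u_2 = (-15/19, 2, -4/19, 33/19)

Apply the Gram-Schmidt recurrence
  u_1 = v_1
  u_i = v_i − Σ_{j<i} ((v_i · u_j) / (u_j · u_j)) · u_j.

Step by step this gives:
  u_1 = (-3, 0, 3, -1)
  u_2 = (-15/19, 2, -4/19, 33/19)

Orthogonality check:
  u_2 · u_1 = 0 (should be 0)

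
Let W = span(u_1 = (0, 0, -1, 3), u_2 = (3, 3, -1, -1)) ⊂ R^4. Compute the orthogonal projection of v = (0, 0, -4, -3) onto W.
proj_W(v) = (45/49, 45/49, 13/98, -159/98)

Set up U = [u_1 | ... | u_2] ∈ R^(4×2). The projector onto W = col(U) is P = U (U^T U)^(-1) U^T.
Compute U^T U =
  [10, -2]
  [-2, 20],
and U^T v = (-5, 7).
Solve U^T U · c = U^T v for the coefficients: c = (-43/98, 15/49). The projection is proj_W(v) = U c.
Check: (v - proj_W(v)) · u_1 = 0  (should be 0).
Check: (v - proj_W(v)) · u_2 = 0  (should be 0).
Result: proj_W(v) = (45/49, 45/49, 13/98, -159/98).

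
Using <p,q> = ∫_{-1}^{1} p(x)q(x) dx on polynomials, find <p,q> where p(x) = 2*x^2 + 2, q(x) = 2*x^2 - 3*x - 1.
<p,q> = -16/15

Expand the product: p(x)·q(x) = 4*x^4 - 6*x^3 + 2*x^2 - 6*x - 2.
∫_{-1}^{1} of each monomial x^k gives [2/(k+1) if k even, 0 if k odd]. Integrating term-by-term (or equivalently evaluating the antiderivative F(x) = 4*x^5/5 - 3*x^4/2 + 2*x^3/3 - 3*x^2 - 2*x at the endpoints):
  F(1) − F(−1) = -151/30 − (-119/30) = -16/15.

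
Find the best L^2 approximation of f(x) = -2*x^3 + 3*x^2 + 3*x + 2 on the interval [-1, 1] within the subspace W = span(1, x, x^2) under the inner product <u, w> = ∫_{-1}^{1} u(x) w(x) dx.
g(x) = 3*x^2 + 9*x/5 + 2

The best approximation g ∈ W is the orthogonal projection of f onto W. Writing g = a_0 + a_1 x + a_2 x^2, the coefficients solve the normal equations G · a = b where
  G_{ij} = <φ_i, φ_j> and b_i = <f, φ_i>, with φ_0 = 1, φ_1 = x, φ_2 = x^2.
G =
  [2, 0, 2/3]
  [0, 2/3, 0]
  [2/3, 0, 2/5],
b = (6, 6/5, 38/15).
Solving gives a_0 = 2, a_1 = 9/5, a_2 = 3, so
  g(x) = 3*x^2 + 9*x/5 + 2.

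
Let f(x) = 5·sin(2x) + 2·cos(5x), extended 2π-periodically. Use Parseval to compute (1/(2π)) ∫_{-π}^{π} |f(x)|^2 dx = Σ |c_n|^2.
Σ |c_n|^2 = 29/2

Expand |f|^2 and use orthogonality of {sin(nx), cos(mx)} on [-π, π]:
  ∫_{-π}^{π} sin(nx)^2 dx = π, ∫ cos(mx)^2 dx = π, and cross terms integrate to 0.
So ∫_{-π}^{π} f(x)^2 dx = 5^2 · π + 2^2 · π = (25 + 4)π.
Divide by 2π: (25 + 4)/2 = 29/2.
By Parseval, this equals Σ |c_n|^2.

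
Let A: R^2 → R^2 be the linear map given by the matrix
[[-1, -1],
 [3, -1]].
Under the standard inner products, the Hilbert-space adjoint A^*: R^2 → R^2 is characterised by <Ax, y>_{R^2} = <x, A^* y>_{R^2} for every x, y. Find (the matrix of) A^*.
A^* = A^T =
[[-1, 3],
 [-1, -1]]

For real matrices with standard dot products, the defining identity <Ax, y> = <x, A^* y> gives (Ax)^T y = x^T (A^*) y, i.e. x^T A^T y = x^T (A^*) y. Since this holds for all x, y, we must have A^* = A^T. Therefore
A^* =
[[-1, 3],
 [-1, -1]].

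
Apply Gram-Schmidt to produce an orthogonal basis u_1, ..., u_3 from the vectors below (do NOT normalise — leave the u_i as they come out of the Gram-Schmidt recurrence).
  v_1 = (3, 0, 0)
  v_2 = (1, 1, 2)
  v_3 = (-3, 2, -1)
Orthogonal basis:
  u_1 = (3, 0, 0)
  u_2 = (0, 1, 2)
  u_3 = (0, 2, -1)

Apply the Gram-Schmidt recurrence
  u_1 = v_1
  u_i = v_i − Σ_{j<i} ((v_i · u_j) / (u_j · u_j)) · u_j.

Step by step this gives:
  u_1 = (3, 0, 0)
  u_2 = (0, 1, 2)
  u_3 = (0, 2, -1)

Orthogonality check:
  u_2 · u_1 = 0 (should be 0)
  u_3 · u_1 = 0 (should be 0)
  u_3 · u_2 = 0 (should be 0)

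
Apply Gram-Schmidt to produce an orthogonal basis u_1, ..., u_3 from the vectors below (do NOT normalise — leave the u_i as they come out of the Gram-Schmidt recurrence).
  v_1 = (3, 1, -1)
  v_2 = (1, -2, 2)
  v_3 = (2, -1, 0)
Orthogonal basis:
  u_1 = (3, 1, -1)
  u_2 = (14/11, -21/11, 21/11)
  u_3 = (0, -1/2, -1/2)

Apply the Gram-Schmidt recurrence
  u_1 = v_1
  u_i = v_i − Σ_{j<i} ((v_i · u_j) / (u_j · u_j)) · u_j.

Step by step this gives:
  u_1 = (3, 1, -1)
  u_2 = (14/11, -21/11, 21/11)
  u_3 = (0, -1/2, -1/2)

Orthogonality check:
  u_2 · u_1 = 0 (should be 0)
  u_3 · u_1 = 0 (should be 0)
  u_3 · u_2 = 0 (should be 0)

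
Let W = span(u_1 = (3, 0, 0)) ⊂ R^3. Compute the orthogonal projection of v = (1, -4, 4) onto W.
proj_W(v) = (1, 0, 0)

Set up U = [u_1 | ... | u_1] ∈ R^(3×1). The projector onto W = col(U) is P = U (U^T U)^(-1) U^T.
Compute U^T U =
  [9],
and U^T v = (3).
Solve U^T U · c = U^T v for the coefficients: c = (1/3). The projection is proj_W(v) = U c.
Check: (v - proj_W(v)) · u_1 = 0  (should be 0).
Result: proj_W(v) = (1, 0, 0).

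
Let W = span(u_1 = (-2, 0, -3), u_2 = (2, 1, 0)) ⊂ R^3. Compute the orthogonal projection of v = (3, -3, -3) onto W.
proj_W(v) = (48/49, 51/49, -81/49)

Set up U = [u_1 | ... | u_2] ∈ R^(3×2). The projector onto W = col(U) is P = U (U^T U)^(-1) U^T.
Compute U^T U =
  [13, -4]
  [-4, 5],
and U^T v = (3, 3).
Solve U^T U · c = U^T v for the coefficients: c = (27/49, 51/49). The projection is proj_W(v) = U c.
Check: (v - proj_W(v)) · u_1 = 0  (should be 0).
Check: (v - proj_W(v)) · u_2 = 0  (should be 0).
Result: proj_W(v) = (48/49, 51/49, -81/49).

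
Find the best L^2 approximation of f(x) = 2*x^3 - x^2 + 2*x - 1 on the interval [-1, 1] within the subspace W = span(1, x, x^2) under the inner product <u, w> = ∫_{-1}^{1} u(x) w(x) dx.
g(x) = -x^2 + 16*x/5 - 1

The best approximation g ∈ W is the orthogonal projection of f onto W. Writing g = a_0 + a_1 x + a_2 x^2, the coefficients solve the normal equations G · a = b where
  G_{ij} = <φ_i, φ_j> and b_i = <f, φ_i>, with φ_0 = 1, φ_1 = x, φ_2 = x^2.
G =
  [2, 0, 2/3]
  [0, 2/3, 0]
  [2/3, 0, 2/5],
b = (-8/3, 32/15, -16/15).
Solving gives a_0 = -1, a_1 = 16/5, a_2 = -1, so
  g(x) = -x^2 + 16*x/5 - 1.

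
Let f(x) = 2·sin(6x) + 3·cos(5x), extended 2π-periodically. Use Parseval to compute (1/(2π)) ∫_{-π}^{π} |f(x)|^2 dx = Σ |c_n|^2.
Σ |c_n|^2 = 13/2

Expand |f|^2 and use orthogonality of {sin(nx), cos(mx)} on [-π, π]:
  ∫_{-π}^{π} sin(nx)^2 dx = π, ∫ cos(mx)^2 dx = π, and cross terms integrate to 0.
So ∫_{-π}^{π} f(x)^2 dx = 2^2 · π + 3^2 · π = (4 + 9)π.
Divide by 2π: (4 + 9)/2 = 13/2.
By Parseval, this equals Σ |c_n|^2.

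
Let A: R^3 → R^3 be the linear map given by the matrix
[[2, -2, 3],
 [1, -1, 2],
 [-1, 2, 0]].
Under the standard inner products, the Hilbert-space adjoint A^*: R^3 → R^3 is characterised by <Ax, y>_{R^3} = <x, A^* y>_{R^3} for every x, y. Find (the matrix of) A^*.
A^* = A^T =
[[2, 1, -1],
 [-2, -1, 2],
 [3, 2, 0]]

For real matrices with standard dot products, the defining identity <Ax, y> = <x, A^* y> gives (Ax)^T y = x^T (A^*) y, i.e. x^T A^T y = x^T (A^*) y. Since this holds for all x, y, we must have A^* = A^T. Therefore
A^* =
[[2, 1, -1],
 [-2, -1, 2],
 [3, 2, 0]].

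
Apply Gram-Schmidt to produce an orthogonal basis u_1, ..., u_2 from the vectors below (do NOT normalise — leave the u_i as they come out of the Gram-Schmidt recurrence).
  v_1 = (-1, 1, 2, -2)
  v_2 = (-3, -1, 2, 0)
Orthogonal basis:
  u_1 = (-1, 1, 2, -2)
  u_2 = (-12/5, -8/5, 4/5, 6/5)

Apply the Gram-Schmidt recurrence
  u_1 = v_1
  u_i = v_i − Σ_{j<i} ((v_i · u_j) / (u_j · u_j)) · u_j.

Step by step this gives:
  u_1 = (-1, 1, 2, -2)
  u_2 = (-12/5, -8/5, 4/5, 6/5)

Orthogonality check:
  u_2 · u_1 = 0 (should be 0)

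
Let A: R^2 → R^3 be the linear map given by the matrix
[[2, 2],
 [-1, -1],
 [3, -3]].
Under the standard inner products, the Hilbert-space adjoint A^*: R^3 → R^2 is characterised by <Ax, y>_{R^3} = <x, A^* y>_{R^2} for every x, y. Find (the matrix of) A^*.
A^* = A^T =
[[2, -1, 3],
 [2, -1, -3]]

For real matrices with standard dot products, the defining identity <Ax, y> = <x, A^* y> gives (Ax)^T y = x^T (A^*) y, i.e. x^T A^T y = x^T (A^*) y. Since this holds for all x, y, we must have A^* = A^T. Therefore
A^* =
[[2, -1, 3],
 [2, -1, -3]].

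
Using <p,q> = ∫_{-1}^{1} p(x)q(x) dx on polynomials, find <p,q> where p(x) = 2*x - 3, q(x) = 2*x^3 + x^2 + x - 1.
<p,q> = 104/15

Expand the product: p(x)·q(x) = 4*x^4 - 4*x^3 - x^2 - 5*x + 3.
∫_{-1}^{1} of each monomial x^k gives [2/(k+1) if k even, 0 if k odd]. Integrating term-by-term (or equivalently evaluating the antiderivative F(x) = 4*x^5/5 - x^4 - x^3/3 - 5*x^2/2 + 3*x at the endpoints):
  F(1) − F(−1) = -1/30 − (-209/30) = 104/15.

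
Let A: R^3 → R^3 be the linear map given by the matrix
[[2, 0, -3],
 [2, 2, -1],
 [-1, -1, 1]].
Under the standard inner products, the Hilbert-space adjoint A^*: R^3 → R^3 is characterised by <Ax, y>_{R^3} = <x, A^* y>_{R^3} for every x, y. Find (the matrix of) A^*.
A^* = A^T =
[[2, 2, -1],
 [0, 2, -1],
 [-3, -1, 1]]

For real matrices with standard dot products, the defining identity <Ax, y> = <x, A^* y> gives (Ax)^T y = x^T (A^*) y, i.e. x^T A^T y = x^T (A^*) y. Since this holds for all x, y, we must have A^* = A^T. Therefore
A^* =
[[2, 2, -1],
 [0, 2, -1],
 [-3, -1, 1]].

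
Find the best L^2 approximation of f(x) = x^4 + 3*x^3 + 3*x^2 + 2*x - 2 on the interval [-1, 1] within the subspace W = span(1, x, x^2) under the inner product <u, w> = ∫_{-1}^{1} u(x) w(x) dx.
g(x) = 27*x^2/7 + 19*x/5 - 73/35

The best approximation g ∈ W is the orthogonal projection of f onto W. Writing g = a_0 + a_1 x + a_2 x^2, the coefficients solve the normal equations G · a = b where
  G_{ij} = <φ_i, φ_j> and b_i = <f, φ_i>, with φ_0 = 1, φ_1 = x, φ_2 = x^2.
G =
  [2, 0, 2/3]
  [0, 2/3, 0]
  [2/3, 0, 2/5],
b = (-8/5, 38/15, 16/105).
Solving gives a_0 = -73/35, a_1 = 19/5, a_2 = 27/7, so
  g(x) = 27*x^2/7 + 19*x/5 - 73/35.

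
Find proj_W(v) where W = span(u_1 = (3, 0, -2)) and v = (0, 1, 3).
proj_W(v) = (-18/13, 0, 12/13)

Set up U = [u_1 | ... | u_1] ∈ R^(3×1). The projector onto W = col(U) is P = U (U^T U)^(-1) U^T.
Compute U^T U =
  [13],
and U^T v = (-6).
Solve U^T U · c = U^T v for the coefficients: c = (-6/13). The projection is proj_W(v) = U c.
Check: (v - proj_W(v)) · u_1 = 0  (should be 0).
Result: proj_W(v) = (-18/13, 0, 12/13).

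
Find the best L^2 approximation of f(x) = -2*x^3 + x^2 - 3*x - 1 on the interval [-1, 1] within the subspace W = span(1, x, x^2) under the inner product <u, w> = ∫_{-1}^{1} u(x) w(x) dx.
g(x) = x^2 - 21*x/5 - 1

The best approximation g ∈ W is the orthogonal projection of f onto W. Writing g = a_0 + a_1 x + a_2 x^2, the coefficients solve the normal equations G · a = b where
  G_{ij} = <φ_i, φ_j> and b_i = <f, φ_i>, with φ_0 = 1, φ_1 = x, φ_2 = x^2.
G =
  [2, 0, 2/3]
  [0, 2/3, 0]
  [2/3, 0, 2/5],
b = (-4/3, -14/5, -4/15).
Solving gives a_0 = -1, a_1 = -21/5, a_2 = 1, so
  g(x) = x^2 - 21*x/5 - 1.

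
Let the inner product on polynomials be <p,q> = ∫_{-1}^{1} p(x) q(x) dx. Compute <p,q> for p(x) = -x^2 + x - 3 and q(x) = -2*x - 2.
<p,q> = 12

Expand the product: p(x)·q(x) = 2*x^3 + 4*x + 6.
∫_{-1}^{1} of each monomial x^k gives [2/(k+1) if k even, 0 if k odd]. Integrating term-by-term (or equivalently evaluating the antiderivative F(x) = x^4/2 + 2*x^2 + 6*x at the endpoints):
  F(1) − F(−1) = 17/2 − (-7/2) = 12.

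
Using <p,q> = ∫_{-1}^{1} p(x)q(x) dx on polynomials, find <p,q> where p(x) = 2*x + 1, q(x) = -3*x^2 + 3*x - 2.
<p,q> = -2

Expand the product: p(x)·q(x) = -6*x^3 + 3*x^2 - x - 2.
∫_{-1}^{1} of each monomial x^k gives [2/(k+1) if k even, 0 if k odd]. Integrating term-by-term (or equivalently evaluating the antiderivative F(x) = -3*x^4/2 + x^3 - x^2/2 - 2*x at the endpoints):
  F(1) − F(−1) = -3 − (-1) = -2.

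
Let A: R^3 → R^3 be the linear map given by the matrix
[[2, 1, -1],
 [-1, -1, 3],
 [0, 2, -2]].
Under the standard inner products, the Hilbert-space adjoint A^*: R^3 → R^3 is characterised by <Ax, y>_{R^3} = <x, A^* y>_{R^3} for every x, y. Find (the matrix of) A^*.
A^* = A^T =
[[2, -1, 0],
 [1, -1, 2],
 [-1, 3, -2]]

For real matrices with standard dot products, the defining identity <Ax, y> = <x, A^* y> gives (Ax)^T y = x^T (A^*) y, i.e. x^T A^T y = x^T (A^*) y. Since this holds for all x, y, we must have A^* = A^T. Therefore
A^* =
[[2, -1, 0],
 [1, -1, 2],
 [-1, 3, -2]].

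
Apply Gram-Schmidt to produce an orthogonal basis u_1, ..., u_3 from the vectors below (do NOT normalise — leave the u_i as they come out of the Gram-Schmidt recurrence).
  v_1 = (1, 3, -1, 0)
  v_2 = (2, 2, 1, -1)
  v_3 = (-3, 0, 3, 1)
Orthogonal basis:
  u_1 = (1, 3, -1, 0)
  u_2 = (15/11, 1/11, 18/11, -1)
  u_3 = (-147/61, 100/61, 153/61, 59/61)

Apply the Gram-Schmidt recurrence
  u_1 = v_1
  u_i = v_i − Σ_{j<i} ((v_i · u_j) / (u_j · u_j)) · u_j.

Step by step this gives:
  u_1 = (1, 3, -1, 0)
  u_2 = (15/11, 1/11, 18/11, -1)
  u_3 = (-147/61, 100/61, 153/61, 59/61)

Orthogonality check:
  u_2 · u_1 = 0 (should be 0)
  u_3 · u_1 = 0 (should be 0)
  u_3 · u_2 = 0 (should be 0)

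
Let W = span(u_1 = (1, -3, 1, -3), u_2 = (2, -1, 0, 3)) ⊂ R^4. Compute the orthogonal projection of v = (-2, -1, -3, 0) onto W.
proj_W(v) = (-2/3, 47/66, -5/33, -7/22)

Set up U = [u_1 | ... | u_2] ∈ R^(4×2). The projector onto W = col(U) is P = U (U^T U)^(-1) U^T.
Compute U^T U =
  [20, -4]
  [-4, 14],
and U^T v = (-2, -3).
Solve U^T U · c = U^T v for the coefficients: c = (-5/33, -17/66). The projection is proj_W(v) = U c.
Check: (v - proj_W(v)) · u_1 = 0  (should be 0).
Check: (v - proj_W(v)) · u_2 = 0  (should be 0).
Result: proj_W(v) = (-2/3, 47/66, -5/33, -7/22).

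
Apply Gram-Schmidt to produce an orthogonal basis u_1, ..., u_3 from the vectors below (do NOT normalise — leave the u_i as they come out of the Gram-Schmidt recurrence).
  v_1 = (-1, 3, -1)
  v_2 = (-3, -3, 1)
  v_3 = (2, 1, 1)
Orthogonal basis:
  u_1 = (-1, 3, -1)
  u_2 = (-40/11, -12/11, 4/11)
  u_3 = (0, 2/5, 6/5)

Apply the Gram-Schmidt recurrence
  u_1 = v_1
  u_i = v_i − Σ_{j<i} ((v_i · u_j) / (u_j · u_j)) · u_j.

Step by step this gives:
  u_1 = (-1, 3, -1)
  u_2 = (-40/11, -12/11, 4/11)
  u_3 = (0, 2/5, 6/5)

Orthogonality check:
  u_2 · u_1 = 0 (should be 0)
  u_3 · u_1 = 0 (should be 0)
  u_3 · u_2 = 0 (should be 0)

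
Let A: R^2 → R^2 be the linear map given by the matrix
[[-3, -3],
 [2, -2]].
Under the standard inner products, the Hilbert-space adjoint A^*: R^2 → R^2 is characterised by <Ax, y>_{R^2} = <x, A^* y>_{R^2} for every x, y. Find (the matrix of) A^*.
A^* = A^T =
[[-3, 2],
 [-3, -2]]

For real matrices with standard dot products, the defining identity <Ax, y> = <x, A^* y> gives (Ax)^T y = x^T (A^*) y, i.e. x^T A^T y = x^T (A^*) y. Since this holds for all x, y, we must have A^* = A^T. Therefore
A^* =
[[-3, 2],
 [-3, -2]].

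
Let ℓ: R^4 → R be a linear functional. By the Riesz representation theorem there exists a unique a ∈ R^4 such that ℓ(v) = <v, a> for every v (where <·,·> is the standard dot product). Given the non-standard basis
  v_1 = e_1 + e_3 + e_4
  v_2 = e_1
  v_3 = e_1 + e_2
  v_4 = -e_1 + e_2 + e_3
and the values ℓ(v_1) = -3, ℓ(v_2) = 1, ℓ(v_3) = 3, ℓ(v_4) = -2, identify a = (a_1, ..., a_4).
a = (1, 2, -3, -1)

Write a = (a_1, ..., a_4) in the standard basis. For each basis vector v_i, ℓ(v_i) = <v_i, a> is a linear equation in the a_j's. Collect the n equations into a matrix system V a = ℓ, where row i of V is v_i (expressed in the standard basis). Since V is invertible (lower-triangular with 1s on the diagonal, up to permutation), solve by back-substitution:
  V =
[[1, 0, 1, 1],
 [1, 0, 0, 0],
 [1, 1, 0, 0],
 [-1, 1, 1, 0]]
  V a = (-3, 1, 3, -2)
Solving gives a = (1, 2, -3, -1).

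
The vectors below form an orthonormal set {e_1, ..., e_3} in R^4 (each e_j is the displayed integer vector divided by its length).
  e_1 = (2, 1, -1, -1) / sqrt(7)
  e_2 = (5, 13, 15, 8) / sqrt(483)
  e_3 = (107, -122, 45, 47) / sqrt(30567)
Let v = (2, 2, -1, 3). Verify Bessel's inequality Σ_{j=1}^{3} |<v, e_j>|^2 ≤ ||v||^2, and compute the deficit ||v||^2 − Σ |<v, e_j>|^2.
Σ |<v, e_j>|^2 = 2933/443; ||v||^2 = 18; deficit = 5041/443

Write each e_j = u_j / sqrt(<u_j, u_j>) where u_j is the displayed integer vector. Then <v, e_j> = <v, u_j> / sqrt(<u_j, u_j>), so |<v, e_j>|^2 = <v, u_j>^2 / <u_j, u_j>.
Coefficients: <v, e_1> = 4/sqrt(7), <v, e_2> = 45/sqrt(483), <v, e_3> = 66/sqrt(30567).
Square and sum: Σ |<v, e_j>|^2 = 2933/443.
Compute ||v||^2 = v·v = 18.
Deficit = 18 − 2933/443 = 5041/443 ≥ 0, confirming Bessel's inequality. (The deficit equals ||v − Σ <v,e_j> e_j||^2, the squared distance from v to span{e_j}.)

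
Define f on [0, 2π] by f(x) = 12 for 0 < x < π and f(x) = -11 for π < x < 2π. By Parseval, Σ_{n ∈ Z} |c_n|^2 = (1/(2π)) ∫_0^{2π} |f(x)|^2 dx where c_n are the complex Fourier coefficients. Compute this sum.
Σ |c_n|^2 = 265/2

Parseval equates the L^2 energy of f (normalised by 1/(2π)) with the ℓ^2 sum of its Fourier coefficients: (1/(2π)) ∫_0^{2π} |f|^2 = Σ |c_n|^2.
Compute the left side: (1/(2π)) [∫_0^π 12^2 dx + ∫_π^{2π} (-11)^2 dx] = (1/(2π)) · (144π + 121π) = (144 + 121)/2 = 265/2.
So Σ_{n ∈ Z} |c_n|^2 = 265/2.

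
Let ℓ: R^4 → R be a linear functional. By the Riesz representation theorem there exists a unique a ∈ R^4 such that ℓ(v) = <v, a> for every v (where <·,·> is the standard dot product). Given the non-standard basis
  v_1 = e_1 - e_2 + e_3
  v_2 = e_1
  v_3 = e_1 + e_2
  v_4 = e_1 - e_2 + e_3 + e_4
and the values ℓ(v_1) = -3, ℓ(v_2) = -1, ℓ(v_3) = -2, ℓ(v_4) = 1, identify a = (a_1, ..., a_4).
a = (-1, -1, -3, 4)

Write a = (a_1, ..., a_4) in the standard basis. For each basis vector v_i, ℓ(v_i) = <v_i, a> is a linear equation in the a_j's. Collect the n equations into a matrix system V a = ℓ, where row i of V is v_i (expressed in the standard basis). Since V is invertible (lower-triangular with 1s on the diagonal, up to permutation), solve by back-substitution:
  V =
[[1, -1, 1, 0],
 [1, 0, 0, 0],
 [1, 1, 0, 0],
 [1, -1, 1, 1]]
  V a = (-3, -1, -2, 1)
Solving gives a = (-1, -1, -3, 4).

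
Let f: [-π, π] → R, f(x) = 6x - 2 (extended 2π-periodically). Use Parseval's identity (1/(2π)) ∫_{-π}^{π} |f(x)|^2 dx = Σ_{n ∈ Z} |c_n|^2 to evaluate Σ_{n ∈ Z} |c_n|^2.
Σ |c_n|^2 = 12π^2 + 4

Expand and integrate term by term over [-π, π]:
  ∫ (6x)^2 dx = 36·(2π^3/3); ∫ 2·6·(-2)·x dx = 0 (odd integrand); ∫ (-2)^2 dx = 4·2π.
So (1/(2π)) ∫_{-π}^{π} (6x - 2)^2 dx = 36π^2/3 + 4 = 12π^2 + 4.
Parseval ⇒ Σ |c_n|^2 = 12π^2 + 4.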